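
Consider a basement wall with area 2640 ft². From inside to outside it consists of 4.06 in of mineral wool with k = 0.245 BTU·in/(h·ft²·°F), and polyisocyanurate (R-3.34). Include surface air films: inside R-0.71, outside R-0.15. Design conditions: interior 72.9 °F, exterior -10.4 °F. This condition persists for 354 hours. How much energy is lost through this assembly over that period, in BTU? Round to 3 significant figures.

4.06/0.245 = 16.57
R_total = 0.71 + 16.57 + 3.34 + 0.15 = 20.77 ft²·°F·h/BTU
Q = 2640 × (72.9 − (-10.4)) / 20.77 = 10590 BTU/h
E = 10590 × 354 = 3748000 BTU

3750000 BTU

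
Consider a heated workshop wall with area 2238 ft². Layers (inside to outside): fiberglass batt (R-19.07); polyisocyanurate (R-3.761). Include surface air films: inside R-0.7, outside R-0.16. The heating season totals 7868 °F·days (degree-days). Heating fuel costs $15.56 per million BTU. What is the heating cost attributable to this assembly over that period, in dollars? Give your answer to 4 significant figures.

277.6 dollars

R_total = 0.7 + 19.07 + 3.761 + 0.16 = 23.691 ft²·°F·h/BTU
E = A × HDD × 24 / R = 2238 × 7868 × 24 / 23.691 = 17838000 BTU
Cost = 17838000/10⁶ × 15.56 = $277.56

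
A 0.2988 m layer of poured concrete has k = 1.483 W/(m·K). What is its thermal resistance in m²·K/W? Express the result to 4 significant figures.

0.2015 m²·K/W

R = L/k = 0.2988/1.483 = 0.20148 m²·K/W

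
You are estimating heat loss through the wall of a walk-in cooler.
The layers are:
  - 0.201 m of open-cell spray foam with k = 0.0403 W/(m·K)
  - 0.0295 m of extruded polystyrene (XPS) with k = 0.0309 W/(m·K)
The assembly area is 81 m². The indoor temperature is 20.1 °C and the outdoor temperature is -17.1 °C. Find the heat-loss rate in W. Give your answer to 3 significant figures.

507 W

0.201/0.0403 = 4.988
0.0295/0.0309 = 0.9547
R_total = 4.988 + 0.9547 = 5.942 m²·K/W
Q = A·ΔT/R = 81 × (20.1 − (-17.1)) / 5.942 = 507.1 W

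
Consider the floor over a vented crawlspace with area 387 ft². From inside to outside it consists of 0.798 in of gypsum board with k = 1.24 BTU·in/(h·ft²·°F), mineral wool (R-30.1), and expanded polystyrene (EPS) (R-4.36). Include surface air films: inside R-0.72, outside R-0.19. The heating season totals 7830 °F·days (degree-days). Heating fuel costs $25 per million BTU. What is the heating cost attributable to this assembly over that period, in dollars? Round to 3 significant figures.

0.798/1.24 = 0.6435
R_total = 0.72 + 0.6435 + 30.1 + 4.36 + 0.19 = 36.01 ft²·°F·h/BTU
E = A × HDD × 24 / R = 387 × 7830 × 24 / 36.01 = 2019000 BTU
Cost = 2019000/10⁶ × 25 = $50.48

50.5 dollars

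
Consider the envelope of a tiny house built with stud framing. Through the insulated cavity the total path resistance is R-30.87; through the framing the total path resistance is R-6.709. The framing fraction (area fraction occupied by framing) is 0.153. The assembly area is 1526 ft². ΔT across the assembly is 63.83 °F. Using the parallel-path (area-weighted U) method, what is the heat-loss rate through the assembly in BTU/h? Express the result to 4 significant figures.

U_eff = 0.847/30.87 + 0.153/6.709 = 0.027438 + 0.022805 = 0.050243
R_eff = 1/U_eff = 19.903 ft²·°F·h/BTU
Q = 1526 × 63.83 / 19.903 = 4893.9 BTU/h

4894 BTU/h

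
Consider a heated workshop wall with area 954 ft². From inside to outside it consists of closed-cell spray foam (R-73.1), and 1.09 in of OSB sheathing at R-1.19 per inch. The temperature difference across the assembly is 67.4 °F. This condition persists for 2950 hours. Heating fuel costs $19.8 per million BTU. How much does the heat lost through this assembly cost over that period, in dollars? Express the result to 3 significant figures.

50.5 dollars

1.09 × 1.19 = 1.297
R_total = 73.1 + 1.297 = 74.4 ft²·°F·h/BTU
Q = 954 × 67.4 / 74.4 = 864.3 BTU/h
E = 864.3 × 2950 = 2550000 BTU
Cost = 2550000/10⁶ × 19.8 = $50.48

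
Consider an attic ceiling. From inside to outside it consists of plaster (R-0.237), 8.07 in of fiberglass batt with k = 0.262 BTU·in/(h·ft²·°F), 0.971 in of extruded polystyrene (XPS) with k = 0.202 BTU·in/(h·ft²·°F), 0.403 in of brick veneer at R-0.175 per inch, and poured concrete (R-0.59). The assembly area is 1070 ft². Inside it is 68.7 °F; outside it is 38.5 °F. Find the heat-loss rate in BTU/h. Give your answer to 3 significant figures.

885 BTU/h

8.07/0.262 = 30.8
0.971/0.202 = 4.807
0.403 × 0.175 = 0.07053
R_total = 0.237 + 30.8 + 4.807 + 0.07053 + 0.59 = 36.51 ft²·°F·h/BTU
Q = A·ΔT/R = 1070 × (68.7 − 38.5) / 36.51 = 885.2 BTU/h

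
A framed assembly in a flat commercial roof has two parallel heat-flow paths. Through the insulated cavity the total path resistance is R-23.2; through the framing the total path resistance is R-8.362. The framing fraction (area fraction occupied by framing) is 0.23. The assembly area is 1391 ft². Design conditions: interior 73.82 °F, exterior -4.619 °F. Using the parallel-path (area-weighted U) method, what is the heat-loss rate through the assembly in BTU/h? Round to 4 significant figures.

U_eff = 0.77/23.2 + 0.23/8.362 = 0.03319 + 0.027505 = 0.060695
R_eff = 1/U_eff = 16.476 ft²·°F·h/BTU
Q = 1391 × (73.82 − (-4.619)) / 16.476 = 6622.4 BTU/h

6622 BTU/h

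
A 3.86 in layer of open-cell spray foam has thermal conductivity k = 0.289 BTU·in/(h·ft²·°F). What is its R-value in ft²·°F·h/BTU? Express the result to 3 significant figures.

13.4 ft²·°F·h/BTU

R = L/k = 3.86/0.289 = 13.36 ft²·°F·h/BTU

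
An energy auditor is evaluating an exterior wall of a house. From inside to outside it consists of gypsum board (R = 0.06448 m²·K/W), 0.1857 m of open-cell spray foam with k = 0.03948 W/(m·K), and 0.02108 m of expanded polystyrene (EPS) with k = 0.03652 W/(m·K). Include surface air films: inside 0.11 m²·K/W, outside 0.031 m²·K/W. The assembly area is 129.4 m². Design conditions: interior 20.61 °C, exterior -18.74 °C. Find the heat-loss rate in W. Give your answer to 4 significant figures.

928.1 W

0.1857/0.03948 = 4.7036
0.02108/0.03652 = 0.57722
R_total = 0.11 + 0.06448 + 4.7036 + 0.57722 + 0.031 = 5.4863 m²·K/W
Q = A·ΔT/R = 129.4 × (20.61 − (-18.74)) / 5.4863 = 928.1 W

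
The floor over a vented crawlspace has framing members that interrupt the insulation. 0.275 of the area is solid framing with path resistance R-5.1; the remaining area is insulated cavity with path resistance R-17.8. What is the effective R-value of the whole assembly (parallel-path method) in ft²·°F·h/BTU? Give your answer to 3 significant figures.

10.6 ft²·°F·h/BTU

U_eff = 0.725/17.8 + 0.275/5.1 = 0.04073 + 0.05392 = 0.09465
R_eff = 1/U_eff = 10.57 ft²·°F·h/BTU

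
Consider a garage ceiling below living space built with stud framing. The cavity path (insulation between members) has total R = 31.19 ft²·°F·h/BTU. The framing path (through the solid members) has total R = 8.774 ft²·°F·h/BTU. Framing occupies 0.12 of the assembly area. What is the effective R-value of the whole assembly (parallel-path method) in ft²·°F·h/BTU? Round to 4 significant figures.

23.87 ft²·°F·h/BTU

U_eff = 0.88/31.19 + 0.12/8.774 = 0.028214 + 0.013677 = 0.041891
R_eff = 1/U_eff = 23.872 ft²·°F·h/BTU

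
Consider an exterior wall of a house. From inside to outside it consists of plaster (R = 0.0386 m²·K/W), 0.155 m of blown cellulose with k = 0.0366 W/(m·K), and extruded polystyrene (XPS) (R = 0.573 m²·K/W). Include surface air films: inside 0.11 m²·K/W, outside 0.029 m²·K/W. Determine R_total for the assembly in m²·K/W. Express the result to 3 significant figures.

0.155/0.0366 = 4.235
R_total = 0.11 + 0.0386 + 4.235 + 0.573 + 0.029 = 4.986 m²·K/W

4.99 m²·K/W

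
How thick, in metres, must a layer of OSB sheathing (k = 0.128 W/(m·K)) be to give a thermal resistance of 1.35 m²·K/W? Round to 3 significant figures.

0.173 m

L = R·k = 1.35 × 0.128 = 0.1728 m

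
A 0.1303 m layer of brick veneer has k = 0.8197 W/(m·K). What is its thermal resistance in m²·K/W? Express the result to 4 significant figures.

R = L/k = 0.1303/0.8197 = 0.15896 m²·K/W

0.1590 m²·K/W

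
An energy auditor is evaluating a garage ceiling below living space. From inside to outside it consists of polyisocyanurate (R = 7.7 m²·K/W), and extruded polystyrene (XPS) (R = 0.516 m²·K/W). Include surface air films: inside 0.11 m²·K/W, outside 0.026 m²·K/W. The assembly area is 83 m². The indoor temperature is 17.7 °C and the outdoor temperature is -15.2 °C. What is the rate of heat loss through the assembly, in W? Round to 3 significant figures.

327 W

R_total = 0.11 + 7.7 + 0.516 + 0.026 = 8.352 m²·K/W
Q = A·ΔT/R = 83 × (17.7 − (-15.2)) / 8.352 = 327 W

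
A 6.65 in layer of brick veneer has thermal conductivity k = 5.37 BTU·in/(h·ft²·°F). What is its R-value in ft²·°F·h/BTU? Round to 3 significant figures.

R = L/k = 6.65/5.37 = 1.238 ft²·°F·h/BTU

1.24 ft²·°F·h/BTU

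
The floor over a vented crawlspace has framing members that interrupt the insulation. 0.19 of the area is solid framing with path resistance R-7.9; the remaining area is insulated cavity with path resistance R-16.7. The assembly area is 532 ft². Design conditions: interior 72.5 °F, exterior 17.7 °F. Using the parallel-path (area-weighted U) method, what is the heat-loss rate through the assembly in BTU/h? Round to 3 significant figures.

2120 BTU/h

U_eff = 0.81/16.7 + 0.19/7.9 = 0.0485 + 0.02405 = 0.07255
R_eff = 1/U_eff = 13.78 ft²·°F·h/BTU
Q = 532 × (72.5 − 17.7) / 13.78 = 2115 BTU/h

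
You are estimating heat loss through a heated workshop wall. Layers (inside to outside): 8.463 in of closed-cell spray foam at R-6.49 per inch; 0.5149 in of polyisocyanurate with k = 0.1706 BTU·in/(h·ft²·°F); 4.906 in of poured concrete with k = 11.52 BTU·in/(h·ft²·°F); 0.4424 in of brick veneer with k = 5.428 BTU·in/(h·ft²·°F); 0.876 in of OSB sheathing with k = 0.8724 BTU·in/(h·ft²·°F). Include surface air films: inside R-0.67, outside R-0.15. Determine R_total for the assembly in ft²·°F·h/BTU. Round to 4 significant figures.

60.27 ft²·°F·h/BTU

8.463 × 6.49 = 54.925
0.5149/0.1706 = 3.0182
4.906/11.52 = 0.42587
0.4424/5.428 = 0.081503
0.876/0.8724 = 1.0041
R_total = 0.67 + 54.925 + 3.0182 + 0.42587 + 0.081503 + 1.0041 + 0.15 = 60.275 ft²·°F·h/BTU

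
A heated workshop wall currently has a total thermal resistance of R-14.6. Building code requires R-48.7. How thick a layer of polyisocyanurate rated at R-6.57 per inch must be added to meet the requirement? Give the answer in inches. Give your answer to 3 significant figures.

5.19 in

ΔR = 48.7 − 14.6 = 34.1 ft²·°F·h/BTU
L = ΔR / (R/in) = 34.1/6.57 = 5.19 in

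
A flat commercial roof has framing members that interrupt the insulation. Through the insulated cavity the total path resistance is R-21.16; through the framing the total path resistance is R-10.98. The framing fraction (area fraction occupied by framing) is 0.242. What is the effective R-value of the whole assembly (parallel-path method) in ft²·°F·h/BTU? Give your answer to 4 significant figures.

17.28 ft²·°F·h/BTU

U_eff = 0.758/21.16 + 0.242/10.98 = 0.035822 + 0.02204 = 0.057862
R_eff = 1/U_eff = 17.282 ft²·°F·h/BTU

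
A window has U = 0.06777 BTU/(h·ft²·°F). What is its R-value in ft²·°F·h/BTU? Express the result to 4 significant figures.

14.76 ft²·°F·h/BTU

R = 1/U = 1/0.06777 = 14.756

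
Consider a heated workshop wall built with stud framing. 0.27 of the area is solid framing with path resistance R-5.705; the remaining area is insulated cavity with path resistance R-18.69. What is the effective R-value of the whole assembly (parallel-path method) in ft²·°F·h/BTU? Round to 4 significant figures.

11.58 ft²·°F·h/BTU

U_eff = 0.73/18.69 + 0.27/5.705 = 0.039058 + 0.047327 = 0.086385
R_eff = 1/U_eff = 11.576 ft²·°F·h/BTU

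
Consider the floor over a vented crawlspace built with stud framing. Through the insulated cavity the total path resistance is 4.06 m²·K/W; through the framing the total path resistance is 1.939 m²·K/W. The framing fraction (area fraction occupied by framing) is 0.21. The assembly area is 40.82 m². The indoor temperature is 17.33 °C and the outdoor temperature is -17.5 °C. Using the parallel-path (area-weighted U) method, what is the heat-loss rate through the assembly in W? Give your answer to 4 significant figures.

430.6 W

U_eff = 0.79/4.06 + 0.21/1.939 = 0.19458 + 0.1083 = 0.30288
R_eff = 1/U_eff = 3.3016 m²·K/W
Q = 40.82 × (17.33 − (-17.5)) / 3.3016 = 430.63 W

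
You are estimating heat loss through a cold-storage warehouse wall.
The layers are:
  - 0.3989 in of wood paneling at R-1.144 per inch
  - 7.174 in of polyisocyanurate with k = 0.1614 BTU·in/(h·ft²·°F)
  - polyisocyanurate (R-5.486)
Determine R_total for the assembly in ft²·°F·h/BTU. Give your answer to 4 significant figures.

50.39 ft²·°F·h/BTU

0.3989 × 1.144 = 0.45634
7.174/0.1614 = 44.449
R_total = 0.45634 + 44.449 + 5.486 = 50.391 ft²·°F·h/BTU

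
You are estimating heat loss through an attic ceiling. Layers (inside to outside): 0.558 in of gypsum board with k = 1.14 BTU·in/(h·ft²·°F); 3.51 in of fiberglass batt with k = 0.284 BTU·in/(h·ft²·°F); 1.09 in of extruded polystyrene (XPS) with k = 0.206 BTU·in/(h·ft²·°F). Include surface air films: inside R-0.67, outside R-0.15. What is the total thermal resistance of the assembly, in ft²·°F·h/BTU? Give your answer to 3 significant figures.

0.558/1.14 = 0.4895
3.51/0.284 = 12.36
1.09/0.206 = 5.291
R_total = 0.67 + 0.4895 + 12.36 + 5.291 + 0.15 = 18.96 ft²·°F·h/BTU

19.0 ft²·°F·h/BTU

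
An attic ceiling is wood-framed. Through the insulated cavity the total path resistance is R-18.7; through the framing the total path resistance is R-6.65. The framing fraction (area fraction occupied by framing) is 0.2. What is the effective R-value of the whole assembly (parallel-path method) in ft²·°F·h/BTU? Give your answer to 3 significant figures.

13.7 ft²·°F·h/BTU

U_eff = 0.8/18.7 + 0.2/6.65 = 0.04278 + 0.03008 = 0.07286
R_eff = 1/U_eff = 13.73 ft²·°F·h/BTU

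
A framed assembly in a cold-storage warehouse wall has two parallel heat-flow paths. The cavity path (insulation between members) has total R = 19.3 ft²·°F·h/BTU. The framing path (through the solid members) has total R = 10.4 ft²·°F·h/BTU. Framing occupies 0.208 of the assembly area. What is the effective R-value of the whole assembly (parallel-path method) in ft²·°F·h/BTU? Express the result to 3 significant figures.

16.4 ft²·°F·h/BTU

U_eff = 0.792/19.3 + 0.208/10.4 = 0.04104 + 0.02 = 0.06104
R_eff = 1/U_eff = 16.38 ft²·°F·h/BTU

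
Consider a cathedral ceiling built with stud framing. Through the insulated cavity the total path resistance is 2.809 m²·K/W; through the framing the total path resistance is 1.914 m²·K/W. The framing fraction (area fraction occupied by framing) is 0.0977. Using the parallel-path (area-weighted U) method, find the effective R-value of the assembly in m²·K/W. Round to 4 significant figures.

U_eff = 0.9023/2.809 + 0.0977/1.914 = 0.32122 + 0.051045 = 0.37226
R_eff = 1/U_eff = 2.6863 m²·K/W

2.686 m²·K/W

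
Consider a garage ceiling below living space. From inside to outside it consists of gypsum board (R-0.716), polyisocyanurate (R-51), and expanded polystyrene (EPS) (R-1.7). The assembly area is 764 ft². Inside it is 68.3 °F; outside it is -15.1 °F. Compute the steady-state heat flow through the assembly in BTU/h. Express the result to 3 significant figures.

R_total = 0.716 + 51 + 1.7 = 53.42 ft²·°F·h/BTU
Q = A·ΔT/R = 764 × (68.3 − (-15.1)) / 53.42 = 1193 BTU/h

1190 BTU/h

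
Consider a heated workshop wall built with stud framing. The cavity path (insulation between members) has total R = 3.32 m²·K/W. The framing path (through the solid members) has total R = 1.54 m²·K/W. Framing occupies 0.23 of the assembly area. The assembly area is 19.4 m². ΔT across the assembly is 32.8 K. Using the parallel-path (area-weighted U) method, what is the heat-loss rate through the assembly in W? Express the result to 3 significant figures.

U_eff = 0.77/3.32 + 0.23/1.54 = 0.2319 + 0.1494 = 0.3813
R_eff = 1/U_eff = 2.623 m²·K/W
Q = 19.4 × 32.8 / 2.623 = 242.6 W

243 W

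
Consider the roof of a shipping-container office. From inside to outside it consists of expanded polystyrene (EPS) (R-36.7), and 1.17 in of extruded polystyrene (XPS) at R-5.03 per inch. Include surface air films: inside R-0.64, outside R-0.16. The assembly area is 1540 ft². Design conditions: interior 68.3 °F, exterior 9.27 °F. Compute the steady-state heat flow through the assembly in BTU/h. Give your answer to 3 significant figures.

2100 BTU/h

1.17 × 5.03 = 5.885
R_total = 0.64 + 36.7 + 5.885 + 0.16 = 43.39 ft²·°F·h/BTU
Q = A·ΔT/R = 1540 × (68.3 − 9.27) / 43.39 = 2095 BTU/h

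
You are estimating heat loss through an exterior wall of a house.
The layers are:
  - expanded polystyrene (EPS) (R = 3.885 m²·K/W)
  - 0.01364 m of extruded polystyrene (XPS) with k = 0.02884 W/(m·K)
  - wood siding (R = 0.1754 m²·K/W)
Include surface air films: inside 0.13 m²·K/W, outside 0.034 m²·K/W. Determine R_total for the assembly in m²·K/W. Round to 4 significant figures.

0.01364/0.02884 = 0.47295
R_total = 0.13 + 3.885 + 0.47295 + 0.1754 + 0.034 = 4.6974 m²·K/W

4.697 m²·K/W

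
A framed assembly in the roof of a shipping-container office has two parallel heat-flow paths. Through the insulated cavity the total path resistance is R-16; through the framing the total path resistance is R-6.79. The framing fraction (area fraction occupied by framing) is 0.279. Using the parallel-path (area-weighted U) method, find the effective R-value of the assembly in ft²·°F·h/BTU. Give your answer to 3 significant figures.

U_eff = 0.721/16 + 0.279/6.79 = 0.04506 + 0.04109 = 0.08615
R_eff = 1/U_eff = 11.61 ft²·°F·h/BTU

11.6 ft²·°F·h/BTU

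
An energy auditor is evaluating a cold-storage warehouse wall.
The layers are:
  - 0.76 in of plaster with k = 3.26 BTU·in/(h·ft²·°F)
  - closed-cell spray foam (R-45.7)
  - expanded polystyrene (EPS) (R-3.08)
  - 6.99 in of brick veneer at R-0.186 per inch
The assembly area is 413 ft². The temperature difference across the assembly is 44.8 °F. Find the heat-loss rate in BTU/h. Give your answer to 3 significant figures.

368 BTU/h

0.76/3.26 = 0.2331
6.99 × 0.186 = 1.3
R_total = 0.2331 + 45.7 + 3.08 + 1.3 = 50.31 ft²·°F·h/BTU
Q = A·ΔT/R = 413 × 44.8 / 50.31 = 367.7 BTU/h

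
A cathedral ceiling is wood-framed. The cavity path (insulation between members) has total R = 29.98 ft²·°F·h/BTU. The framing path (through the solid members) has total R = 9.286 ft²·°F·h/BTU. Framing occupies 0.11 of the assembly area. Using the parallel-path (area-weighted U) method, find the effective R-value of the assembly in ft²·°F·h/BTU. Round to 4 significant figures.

U_eff = 0.89/29.98 + 0.11/9.286 = 0.029686 + 0.011846 = 0.041532
R_eff = 1/U_eff = 24.078 ft²·°F·h/BTU

24.08 ft²·°F·h/BTU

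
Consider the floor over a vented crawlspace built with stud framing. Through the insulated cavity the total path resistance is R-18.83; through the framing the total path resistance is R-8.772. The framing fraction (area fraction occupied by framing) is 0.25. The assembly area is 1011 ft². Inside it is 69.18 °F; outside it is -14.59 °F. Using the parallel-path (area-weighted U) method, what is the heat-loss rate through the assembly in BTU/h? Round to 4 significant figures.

5787 BTU/h

U_eff = 0.75/18.83 + 0.25/8.772 = 0.03983 + 0.0285 = 0.06833
R_eff = 1/U_eff = 14.635 ft²·°F·h/BTU
Q = 1011 × (69.18 − (-14.59)) / 14.635 = 5787 BTU/h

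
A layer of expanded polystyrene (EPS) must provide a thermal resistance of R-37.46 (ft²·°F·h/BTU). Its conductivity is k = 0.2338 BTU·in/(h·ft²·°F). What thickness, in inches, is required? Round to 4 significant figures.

8.758 in

L = R × k = 37.46 × 0.2338 = 8.7581 in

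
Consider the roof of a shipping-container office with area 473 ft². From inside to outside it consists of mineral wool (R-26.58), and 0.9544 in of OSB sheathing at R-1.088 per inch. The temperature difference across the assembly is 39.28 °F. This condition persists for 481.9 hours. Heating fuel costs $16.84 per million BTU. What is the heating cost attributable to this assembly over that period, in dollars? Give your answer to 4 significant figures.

0.9544 × 1.088 = 1.0384
R_total = 26.58 + 1.0384 = 27.618 ft²·°F·h/BTU
Q = 473 × 39.28 / 27.618 = 672.72 BTU/h
E = 672.72 × 481.9 = 324180 BTU
Cost = 324180/10⁶ × 16.84 = $5.4593

5.459 dollars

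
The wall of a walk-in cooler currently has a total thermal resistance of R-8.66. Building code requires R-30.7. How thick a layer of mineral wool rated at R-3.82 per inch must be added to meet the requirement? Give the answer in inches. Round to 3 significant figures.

ΔR = 30.7 − 8.66 = 22.04 ft²·°F·h/BTU
L = ΔR / (R/in) = 22.04/3.82 = 5.77 in

5.77 in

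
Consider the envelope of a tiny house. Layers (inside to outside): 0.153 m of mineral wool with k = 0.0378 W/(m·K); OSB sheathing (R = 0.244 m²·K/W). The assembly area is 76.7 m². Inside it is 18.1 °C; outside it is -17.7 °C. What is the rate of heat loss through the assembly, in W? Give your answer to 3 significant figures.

640 W

0.153/0.0378 = 4.048
R_total = 4.048 + 0.244 = 4.292 m²·K/W
Q = A·ΔT/R = 76.7 × (18.1 − (-17.7)) / 4.292 = 639.8 W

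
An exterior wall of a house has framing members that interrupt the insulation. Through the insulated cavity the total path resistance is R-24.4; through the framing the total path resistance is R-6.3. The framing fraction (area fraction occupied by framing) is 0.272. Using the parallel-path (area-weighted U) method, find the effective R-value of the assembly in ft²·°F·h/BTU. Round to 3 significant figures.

13.7 ft²·°F·h/BTU

U_eff = 0.728/24.4 + 0.272/6.3 = 0.02984 + 0.04317 = 0.07301
R_eff = 1/U_eff = 13.7 ft²·°F·h/BTU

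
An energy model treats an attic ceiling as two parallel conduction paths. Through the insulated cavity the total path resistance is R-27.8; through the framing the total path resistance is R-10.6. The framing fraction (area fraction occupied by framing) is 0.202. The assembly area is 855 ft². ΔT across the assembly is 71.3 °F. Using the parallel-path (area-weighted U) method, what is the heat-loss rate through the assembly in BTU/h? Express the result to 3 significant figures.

2910 BTU/h

U_eff = 0.798/27.8 + 0.202/10.6 = 0.02871 + 0.01906 = 0.04776
R_eff = 1/U_eff = 20.94 ft²·°F·h/BTU
Q = 855 × 71.3 / 20.94 = 2912 BTU/h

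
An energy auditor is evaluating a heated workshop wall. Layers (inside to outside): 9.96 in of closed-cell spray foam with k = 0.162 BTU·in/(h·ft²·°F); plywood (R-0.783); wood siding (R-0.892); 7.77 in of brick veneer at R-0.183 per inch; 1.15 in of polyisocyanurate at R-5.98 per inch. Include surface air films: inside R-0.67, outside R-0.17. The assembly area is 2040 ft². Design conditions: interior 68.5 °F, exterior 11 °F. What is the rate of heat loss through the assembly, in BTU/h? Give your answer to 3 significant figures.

9.96/0.162 = 61.48
7.77 × 0.183 = 1.422
1.15 × 5.98 = 6.877
R_total = 0.67 + 61.48 + 0.783 + 0.892 + 1.422 + 6.877 + 0.17 = 72.3 ft²·°F·h/BTU
Q = A·ΔT/R = 2040 × (68.5 − 11) / 72.3 = 1623 BTU/h

1620 BTU/h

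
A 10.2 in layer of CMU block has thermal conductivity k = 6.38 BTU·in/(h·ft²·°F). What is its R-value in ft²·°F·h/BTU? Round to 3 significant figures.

1.60 ft²·°F·h/BTU

R = L/k = 10.2/6.38 = 1.599 ft²·°F·h/BTU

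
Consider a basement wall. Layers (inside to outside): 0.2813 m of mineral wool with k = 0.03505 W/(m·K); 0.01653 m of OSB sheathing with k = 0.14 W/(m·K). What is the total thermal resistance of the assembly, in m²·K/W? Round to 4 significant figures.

0.2813/0.03505 = 8.0257
0.01653/0.14 = 0.11807
R_total = 8.0257 + 0.11807 = 8.1437 m²·K/W

8.144 m²·K/W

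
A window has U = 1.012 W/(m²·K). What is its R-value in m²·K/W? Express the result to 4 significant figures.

R = 1/U = 1/1.012 = 0.98814

0.9881 m²·K/W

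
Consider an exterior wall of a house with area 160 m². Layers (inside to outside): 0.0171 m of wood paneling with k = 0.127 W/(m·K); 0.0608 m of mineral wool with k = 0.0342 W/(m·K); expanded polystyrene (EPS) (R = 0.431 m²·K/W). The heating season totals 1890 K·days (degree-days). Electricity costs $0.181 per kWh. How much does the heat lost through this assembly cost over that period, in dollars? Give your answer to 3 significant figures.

561 dollars

0.0171/0.127 = 0.1346
0.0608/0.0342 = 1.778
R_total = 0.1346 + 1.778 + 0.431 = 2.343 m²·K/W
E = A × HDD × 24 / R / 1000 = 160 × 1890 × 24 / 2.343 / 1000 = 3097 kWh
Cost = 3097 × 0.181 = $560.6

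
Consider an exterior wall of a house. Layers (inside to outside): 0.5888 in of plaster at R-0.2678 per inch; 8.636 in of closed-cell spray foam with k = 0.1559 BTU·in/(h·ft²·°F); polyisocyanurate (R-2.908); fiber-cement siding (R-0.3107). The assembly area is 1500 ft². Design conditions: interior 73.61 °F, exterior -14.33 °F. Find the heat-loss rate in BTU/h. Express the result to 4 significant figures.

0.5888 × 0.2678 = 0.15768
8.636/0.1559 = 55.394
R_total = 0.15768 + 55.394 + 2.908 + 0.3107 = 58.771 ft²·°F·h/BTU
Q = A·ΔT/R = 1500 × (73.61 − (-14.33)) / 58.771 = 2244.5 BTU/h

2244 BTU/h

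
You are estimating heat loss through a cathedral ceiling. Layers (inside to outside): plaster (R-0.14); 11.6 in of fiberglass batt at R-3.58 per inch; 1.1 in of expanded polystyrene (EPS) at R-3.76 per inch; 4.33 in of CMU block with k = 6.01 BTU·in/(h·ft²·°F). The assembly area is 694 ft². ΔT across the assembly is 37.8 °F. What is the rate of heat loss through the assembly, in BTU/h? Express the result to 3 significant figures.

564 BTU/h

11.6 × 3.58 = 41.53
1.1 × 3.76 = 4.136
4.33/6.01 = 0.7205
R_total = 0.14 + 41.53 + 4.136 + 0.7205 = 46.52 ft²·°F·h/BTU
Q = A·ΔT/R = 694 × 37.8 / 46.52 = 563.9 BTU/h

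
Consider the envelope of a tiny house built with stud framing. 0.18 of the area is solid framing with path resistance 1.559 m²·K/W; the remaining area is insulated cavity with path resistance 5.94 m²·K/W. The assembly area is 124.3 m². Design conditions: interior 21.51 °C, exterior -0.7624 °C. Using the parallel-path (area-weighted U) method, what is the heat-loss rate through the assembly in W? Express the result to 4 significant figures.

701.8 W

U_eff = 0.82/5.94 + 0.18/1.559 = 0.13805 + 0.11546 = 0.25351
R_eff = 1/U_eff = 3.9447 m²·K/W
Q = 124.3 × (21.51 − (-0.7624)) / 3.9447 = 701.82 W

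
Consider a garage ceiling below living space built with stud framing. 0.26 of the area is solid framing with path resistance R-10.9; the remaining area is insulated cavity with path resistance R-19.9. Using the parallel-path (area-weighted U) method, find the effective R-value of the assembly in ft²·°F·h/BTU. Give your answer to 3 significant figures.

U_eff = 0.74/19.9 + 0.26/10.9 = 0.03719 + 0.02385 = 0.06104
R_eff = 1/U_eff = 16.38 ft²·°F·h/BTU

16.4 ft²·°F·h/BTU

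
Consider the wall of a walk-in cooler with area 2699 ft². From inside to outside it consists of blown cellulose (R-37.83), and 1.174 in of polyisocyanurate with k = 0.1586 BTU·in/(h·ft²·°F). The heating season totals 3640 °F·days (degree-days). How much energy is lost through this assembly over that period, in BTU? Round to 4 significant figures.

5213000 BTU

1.174/0.1586 = 7.4023
R_total = 37.83 + 7.4023 = 45.232 ft²·°F·h/BTU
E = A × HDD × 24 / R = 2699 × 3640 × 24 / 45.232 = 5212800 BTU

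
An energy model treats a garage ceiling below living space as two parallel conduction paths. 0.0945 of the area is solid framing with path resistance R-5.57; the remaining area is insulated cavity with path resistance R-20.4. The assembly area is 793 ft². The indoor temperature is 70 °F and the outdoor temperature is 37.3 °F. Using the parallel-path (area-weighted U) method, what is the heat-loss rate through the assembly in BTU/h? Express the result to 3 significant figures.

1590 BTU/h

U_eff = 0.9055/20.4 + 0.0945/5.57 = 0.04439 + 0.01697 = 0.06135
R_eff = 1/U_eff = 16.3 ft²·°F·h/BTU
Q = 793 × (70 − 37.3) / 16.3 = 1591 BTU/h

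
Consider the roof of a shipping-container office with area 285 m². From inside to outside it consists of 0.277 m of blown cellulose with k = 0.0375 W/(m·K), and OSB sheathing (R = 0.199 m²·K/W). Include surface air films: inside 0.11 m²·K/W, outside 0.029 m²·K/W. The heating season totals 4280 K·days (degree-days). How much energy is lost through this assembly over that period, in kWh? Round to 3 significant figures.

0.277/0.0375 = 7.387
R_total = 0.11 + 7.387 + 0.199 + 0.029 = 7.725 m²·K/W
E = A × HDD × 24 / R / 1000 = 285 × 4280 × 24 / 7.725 / 1000 = 3790 kWh

3790 kWh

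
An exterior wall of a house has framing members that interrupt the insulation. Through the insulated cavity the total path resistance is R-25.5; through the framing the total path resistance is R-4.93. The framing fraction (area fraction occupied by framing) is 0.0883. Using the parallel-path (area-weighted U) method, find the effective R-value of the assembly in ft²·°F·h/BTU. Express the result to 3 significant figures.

18.6 ft²·°F·h/BTU

U_eff = 0.9117/25.5 + 0.0883/4.93 = 0.03575 + 0.01791 = 0.05366
R_eff = 1/U_eff = 18.63 ft²·°F·h/BTU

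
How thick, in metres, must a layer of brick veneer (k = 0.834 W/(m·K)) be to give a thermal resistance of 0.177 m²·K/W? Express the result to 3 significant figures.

L = R·k = 0.177 × 0.834 = 0.1476 m

0.148 m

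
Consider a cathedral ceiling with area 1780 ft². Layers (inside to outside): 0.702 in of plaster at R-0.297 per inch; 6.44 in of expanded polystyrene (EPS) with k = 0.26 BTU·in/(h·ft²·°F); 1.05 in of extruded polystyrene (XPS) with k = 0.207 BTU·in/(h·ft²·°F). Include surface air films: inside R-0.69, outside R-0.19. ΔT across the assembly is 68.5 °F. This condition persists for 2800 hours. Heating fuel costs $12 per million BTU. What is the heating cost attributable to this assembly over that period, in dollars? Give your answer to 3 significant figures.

0.702 × 0.297 = 0.2085
6.44/0.26 = 24.77
1.05/0.207 = 5.072
R_total = 0.69 + 0.2085 + 24.77 + 5.072 + 0.19 = 30.93 ft²·°F·h/BTU
Q = 1780 × 68.5 / 30.93 = 3942 BTU/h
E = 3942 × 2800 = 11040000 BTU
Cost = 11040000/10⁶ × 12 = $132.5

132 dollars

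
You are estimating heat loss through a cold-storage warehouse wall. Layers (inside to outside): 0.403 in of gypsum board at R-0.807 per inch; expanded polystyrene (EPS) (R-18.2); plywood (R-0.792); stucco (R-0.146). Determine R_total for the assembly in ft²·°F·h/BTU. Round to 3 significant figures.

0.403 × 0.807 = 0.3252
R_total = 0.3252 + 18.2 + 0.792 + 0.146 = 19.46 ft²·°F·h/BTU

19.5 ft²·°F·h/BTU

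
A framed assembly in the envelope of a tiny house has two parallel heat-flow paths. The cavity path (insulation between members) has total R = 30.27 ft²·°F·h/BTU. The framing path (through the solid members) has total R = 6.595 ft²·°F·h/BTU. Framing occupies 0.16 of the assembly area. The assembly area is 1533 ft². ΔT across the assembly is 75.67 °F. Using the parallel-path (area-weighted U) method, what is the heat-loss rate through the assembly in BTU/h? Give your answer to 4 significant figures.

U_eff = 0.84/30.27 + 0.16/6.595 = 0.02775 + 0.024261 = 0.052011
R_eff = 1/U_eff = 19.227 ft²·°F·h/BTU
Q = 1533 × 75.67 / 19.227 = 6033.4 BTU/h

6033 BTU/h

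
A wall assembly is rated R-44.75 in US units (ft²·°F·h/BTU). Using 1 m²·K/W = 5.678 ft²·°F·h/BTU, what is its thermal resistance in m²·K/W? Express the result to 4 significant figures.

7.881 m²·K/W

R_SI = 44.75/5.678 = 7.8813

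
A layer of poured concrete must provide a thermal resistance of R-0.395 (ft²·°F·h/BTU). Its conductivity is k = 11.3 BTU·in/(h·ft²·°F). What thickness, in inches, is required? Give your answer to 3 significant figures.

4.46 in

L = R × k = 0.395 × 11.3 = 4.464 in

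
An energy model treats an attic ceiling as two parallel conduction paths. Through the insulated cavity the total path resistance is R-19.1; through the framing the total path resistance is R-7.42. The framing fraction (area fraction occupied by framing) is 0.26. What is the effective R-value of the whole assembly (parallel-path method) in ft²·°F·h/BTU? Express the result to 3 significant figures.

U_eff = 0.74/19.1 + 0.26/7.42 = 0.03874 + 0.03504 = 0.07378
R_eff = 1/U_eff = 13.55 ft²·°F·h/BTU

13.6 ft²·°F·h/BTU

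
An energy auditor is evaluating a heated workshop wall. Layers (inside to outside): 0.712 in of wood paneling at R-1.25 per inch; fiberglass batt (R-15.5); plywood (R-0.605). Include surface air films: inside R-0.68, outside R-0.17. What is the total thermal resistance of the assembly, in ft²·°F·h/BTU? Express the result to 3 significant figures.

17.8 ft²·°F·h/BTU

0.712 × 1.25 = 0.89
R_total = 0.68 + 0.89 + 15.5 + 0.605 + 0.17 = 17.84 ft²·°F·h/BTU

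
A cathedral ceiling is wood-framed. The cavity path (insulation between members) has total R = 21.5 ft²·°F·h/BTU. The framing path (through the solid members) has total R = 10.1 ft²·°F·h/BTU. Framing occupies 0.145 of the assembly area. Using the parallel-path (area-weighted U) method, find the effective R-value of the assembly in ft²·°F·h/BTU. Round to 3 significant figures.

U_eff = 0.855/21.5 + 0.145/10.1 = 0.03977 + 0.01436 = 0.05412
R_eff = 1/U_eff = 18.48 ft²·°F·h/BTU

18.5 ft²·°F·h/BTU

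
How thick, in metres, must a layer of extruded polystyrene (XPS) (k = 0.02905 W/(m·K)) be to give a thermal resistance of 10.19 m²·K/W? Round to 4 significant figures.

L = R·k = 10.19 × 0.02905 = 0.29602 m

0.2960 m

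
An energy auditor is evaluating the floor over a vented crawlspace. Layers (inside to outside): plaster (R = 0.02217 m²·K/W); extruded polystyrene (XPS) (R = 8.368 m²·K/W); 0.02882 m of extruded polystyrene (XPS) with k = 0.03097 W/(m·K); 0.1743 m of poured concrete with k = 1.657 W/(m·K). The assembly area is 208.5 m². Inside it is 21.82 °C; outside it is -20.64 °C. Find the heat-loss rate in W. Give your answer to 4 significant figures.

0.02882/0.03097 = 0.93058
0.1743/1.657 = 0.10519
R_total = 0.02217 + 8.368 + 0.93058 + 0.10519 = 9.4259 m²·K/W
Q = A·ΔT/R = 208.5 × (21.82 − (-20.64)) / 9.4259 = 939.21 W

939.2 W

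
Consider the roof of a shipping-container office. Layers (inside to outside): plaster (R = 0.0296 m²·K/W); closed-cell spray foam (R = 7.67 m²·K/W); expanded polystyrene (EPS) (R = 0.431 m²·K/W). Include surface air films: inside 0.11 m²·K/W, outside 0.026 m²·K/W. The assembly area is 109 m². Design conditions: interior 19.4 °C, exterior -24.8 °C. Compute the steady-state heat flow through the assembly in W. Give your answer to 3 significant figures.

R_total = 0.11 + 0.0296 + 7.67 + 0.431 + 0.026 = 8.267 m²·K/W
Q = A·ΔT/R = 109 × (19.4 − (-24.8)) / 8.267 = 582.8 W

583 W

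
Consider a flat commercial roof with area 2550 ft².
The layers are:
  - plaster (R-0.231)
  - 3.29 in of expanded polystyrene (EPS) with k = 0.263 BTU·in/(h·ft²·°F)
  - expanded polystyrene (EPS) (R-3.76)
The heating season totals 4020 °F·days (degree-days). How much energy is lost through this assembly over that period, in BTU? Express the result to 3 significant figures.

3.29/0.263 = 12.51
R_total = 0.231 + 12.51 + 3.76 = 16.5 ft²·°F·h/BTU
E = A × HDD × 24 / R = 2550 × 4020 × 24 / 16.5 = 14910000 BTU

14900000 BTU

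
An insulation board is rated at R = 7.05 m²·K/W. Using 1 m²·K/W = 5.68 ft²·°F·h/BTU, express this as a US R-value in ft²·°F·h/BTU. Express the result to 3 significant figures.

40.0 ft²·°F·h/BTU

R_US = 7.05 × 5.68 = 40.04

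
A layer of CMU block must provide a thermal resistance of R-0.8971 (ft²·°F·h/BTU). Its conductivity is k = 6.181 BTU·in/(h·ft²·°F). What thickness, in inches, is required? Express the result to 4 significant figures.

5.545 in

L = R × k = 0.8971 × 6.181 = 5.545 in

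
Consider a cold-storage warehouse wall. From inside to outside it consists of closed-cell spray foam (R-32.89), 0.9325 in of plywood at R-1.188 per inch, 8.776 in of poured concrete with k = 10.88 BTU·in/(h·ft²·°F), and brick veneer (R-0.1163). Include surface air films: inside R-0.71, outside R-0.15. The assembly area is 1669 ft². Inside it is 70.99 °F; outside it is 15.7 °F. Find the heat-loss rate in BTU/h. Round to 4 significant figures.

2579 BTU/h

0.9325 × 1.188 = 1.1078
8.776/10.88 = 0.80662
R_total = 0.71 + 32.89 + 1.1078 + 0.80662 + 0.1163 + 0.15 = 35.781 ft²·°F·h/BTU
Q = A·ΔT/R = 1669 × (70.99 − 15.7) / 35.781 = 2579 BTU/h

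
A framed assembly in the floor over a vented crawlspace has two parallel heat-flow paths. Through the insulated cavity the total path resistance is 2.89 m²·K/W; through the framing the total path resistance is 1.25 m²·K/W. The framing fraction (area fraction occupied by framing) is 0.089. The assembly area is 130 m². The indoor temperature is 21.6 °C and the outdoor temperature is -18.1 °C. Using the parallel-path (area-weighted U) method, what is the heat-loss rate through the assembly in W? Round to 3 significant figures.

1990 W

U_eff = 0.911/2.89 + 0.089/1.25 = 0.3152 + 0.0712 = 0.3864
R_eff = 1/U_eff = 2.588 m²·K/W
Q = 130 × (21.6 − (-18.1)) / 2.588 = 1994 W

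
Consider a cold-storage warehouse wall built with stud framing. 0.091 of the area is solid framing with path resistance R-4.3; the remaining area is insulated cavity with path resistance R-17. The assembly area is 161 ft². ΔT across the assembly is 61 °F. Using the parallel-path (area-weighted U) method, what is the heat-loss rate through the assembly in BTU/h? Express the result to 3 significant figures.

733 BTU/h

U_eff = 0.909/17 + 0.091/4.3 = 0.05347 + 0.02116 = 0.07463
R_eff = 1/U_eff = 13.4 ft²·°F·h/BTU
Q = 161 × 61 / 13.4 = 733 BTU/h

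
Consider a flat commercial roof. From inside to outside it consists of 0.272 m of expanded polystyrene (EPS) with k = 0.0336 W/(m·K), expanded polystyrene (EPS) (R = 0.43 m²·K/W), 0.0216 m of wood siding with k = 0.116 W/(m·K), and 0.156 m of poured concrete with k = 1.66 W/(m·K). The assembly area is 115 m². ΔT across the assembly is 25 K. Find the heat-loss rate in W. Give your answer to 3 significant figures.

0.272/0.0336 = 8.095
0.0216/0.116 = 0.1862
0.156/1.66 = 0.09398
R_total = 8.095 + 0.43 + 0.1862 + 0.09398 = 8.805 m²·K/W
Q = A·ΔT/R = 115 × 25 / 8.805 = 326.5 W

327 W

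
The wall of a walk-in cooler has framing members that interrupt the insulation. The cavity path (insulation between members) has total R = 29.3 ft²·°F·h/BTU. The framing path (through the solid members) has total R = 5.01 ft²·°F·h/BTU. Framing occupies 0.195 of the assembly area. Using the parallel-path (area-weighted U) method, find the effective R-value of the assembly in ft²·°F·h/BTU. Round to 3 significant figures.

U_eff = 0.805/29.3 + 0.195/5.01 = 0.02747 + 0.03892 = 0.0664
R_eff = 1/U_eff = 15.06 ft²·°F·h/BTU

15.1 ft²·°F·h/BTU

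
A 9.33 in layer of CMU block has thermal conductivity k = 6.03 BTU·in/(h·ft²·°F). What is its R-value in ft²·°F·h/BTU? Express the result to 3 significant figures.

1.55 ft²·°F·h/BTU

R = L/k = 9.33/6.03 = 1.547 ft²·°F·h/BTU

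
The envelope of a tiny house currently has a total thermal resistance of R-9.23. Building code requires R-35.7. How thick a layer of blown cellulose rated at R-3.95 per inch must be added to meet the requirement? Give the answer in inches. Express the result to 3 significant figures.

ΔR = 35.7 − 9.23 = 26.47 ft²·°F·h/BTU
L = ΔR / (R/in) = 26.47/3.95 = 6.701 in

6.70 in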